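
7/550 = 7/550 = 0.01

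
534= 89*6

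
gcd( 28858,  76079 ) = 1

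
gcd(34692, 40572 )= 588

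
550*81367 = 44751850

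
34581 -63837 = - 29256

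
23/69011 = 23/69011= 0.00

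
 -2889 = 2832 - 5721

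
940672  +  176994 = 1117666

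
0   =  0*891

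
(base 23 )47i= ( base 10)2295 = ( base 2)100011110111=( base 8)4367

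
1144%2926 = 1144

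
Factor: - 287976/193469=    - 2^3*3^1 * 13^2*71^1* 193469^( - 1 )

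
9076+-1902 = 7174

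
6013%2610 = 793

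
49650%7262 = 6078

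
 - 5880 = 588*( - 10)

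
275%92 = 91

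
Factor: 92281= 7^1*13183^1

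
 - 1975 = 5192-7167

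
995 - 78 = 917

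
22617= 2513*9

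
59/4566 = 59/4566 = 0.01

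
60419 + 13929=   74348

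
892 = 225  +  667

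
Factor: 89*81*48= 346032  =  2^4*3^5*89^1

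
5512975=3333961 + 2179014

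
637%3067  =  637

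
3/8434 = 3/8434=0.00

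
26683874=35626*749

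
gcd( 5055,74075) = 5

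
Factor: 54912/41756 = 2^5*3^1*73^(  -  1)=96/73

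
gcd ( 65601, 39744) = 9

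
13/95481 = 13/95481= 0.00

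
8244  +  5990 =14234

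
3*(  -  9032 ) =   -  27096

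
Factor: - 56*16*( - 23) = 2^7* 7^1*23^1 =20608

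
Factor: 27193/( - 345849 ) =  - 3^(-1)*7^(-1 )*43^( - 1) * 71^1 =- 71/903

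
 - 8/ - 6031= 8/6031 = 0.00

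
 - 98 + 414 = 316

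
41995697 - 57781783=-15786086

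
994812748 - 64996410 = 929816338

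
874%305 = 264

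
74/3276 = 37/1638 = 0.02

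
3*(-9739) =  - 29217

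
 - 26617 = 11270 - 37887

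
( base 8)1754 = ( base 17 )381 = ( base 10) 1004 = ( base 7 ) 2633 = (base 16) 3EC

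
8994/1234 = 7+178/617 = 7.29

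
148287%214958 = 148287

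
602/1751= 602/1751 =0.34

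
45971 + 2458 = 48429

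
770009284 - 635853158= 134156126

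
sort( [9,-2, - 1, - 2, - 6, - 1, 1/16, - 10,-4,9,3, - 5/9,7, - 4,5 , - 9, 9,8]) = [ - 10, - 9, - 6,- 4, - 4, - 2, - 2, - 1,  -  1 , - 5/9,1/16,3,5, 7,8,9,  9,9 ] 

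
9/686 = 9/686 = 0.01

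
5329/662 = 8 + 33/662 = 8.05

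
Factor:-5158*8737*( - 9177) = 2^1*3^1*7^1*19^1*23^1*2579^1*8737^1 = 413565597942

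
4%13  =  4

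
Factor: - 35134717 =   -  35134717^1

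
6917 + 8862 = 15779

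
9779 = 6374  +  3405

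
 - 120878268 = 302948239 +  - 423826507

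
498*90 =44820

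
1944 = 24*81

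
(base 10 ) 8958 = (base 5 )241313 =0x22FE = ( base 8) 21376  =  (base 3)110021210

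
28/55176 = 7/13794 =0.00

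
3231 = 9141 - 5910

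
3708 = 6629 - 2921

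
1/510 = 1/510 = 0.00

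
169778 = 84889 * 2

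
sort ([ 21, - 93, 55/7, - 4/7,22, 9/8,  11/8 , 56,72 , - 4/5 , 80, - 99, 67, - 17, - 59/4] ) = [ - 99,-93, - 17,-59/4, - 4/5,  -  4/7 , 9/8,11/8,55/7,21, 22 , 56, 67, 72,80]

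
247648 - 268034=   -  20386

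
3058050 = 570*5365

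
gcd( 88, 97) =1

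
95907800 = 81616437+14291363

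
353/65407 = 353/65407  =  0.01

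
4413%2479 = 1934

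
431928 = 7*61704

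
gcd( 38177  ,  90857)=1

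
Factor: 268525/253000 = 467/440 = 2^( - 3 ) * 5^(-1)*11^(-1)*467^1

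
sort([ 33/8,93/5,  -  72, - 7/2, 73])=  [-72,  -  7/2, 33/8, 93/5, 73]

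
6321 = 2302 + 4019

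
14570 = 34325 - 19755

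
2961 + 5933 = 8894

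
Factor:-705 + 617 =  - 2^3*11^1 = -88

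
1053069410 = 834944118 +218125292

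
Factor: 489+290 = 779 = 19^1*41^1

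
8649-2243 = 6406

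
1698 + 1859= 3557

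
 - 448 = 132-580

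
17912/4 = 4478 = 4478.00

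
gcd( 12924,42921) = 9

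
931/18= 931/18  =  51.72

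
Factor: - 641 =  - 641^1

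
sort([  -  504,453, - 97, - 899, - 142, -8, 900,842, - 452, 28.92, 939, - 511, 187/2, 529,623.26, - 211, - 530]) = [ - 899,- 530, - 511, - 504, - 452, -211, - 142,  -  97, - 8,28.92,187/2, 453,  529,623.26,842,900, 939 ] 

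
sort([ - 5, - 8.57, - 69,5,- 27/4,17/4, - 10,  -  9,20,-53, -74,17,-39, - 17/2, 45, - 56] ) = [ - 74,- 69, - 56, - 53, - 39, - 10,- 9, - 8.57, - 17/2, - 27/4,  -  5 , 17/4,5,17,20,45]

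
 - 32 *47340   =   -1514880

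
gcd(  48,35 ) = 1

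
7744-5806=1938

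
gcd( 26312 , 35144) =184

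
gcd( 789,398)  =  1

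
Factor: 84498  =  2^1*3^1 * 14083^1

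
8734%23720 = 8734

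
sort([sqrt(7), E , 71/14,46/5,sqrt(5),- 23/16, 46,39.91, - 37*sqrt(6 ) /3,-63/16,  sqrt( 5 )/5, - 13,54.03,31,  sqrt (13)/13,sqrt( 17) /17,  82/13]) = [ - 37*sqrt(6) /3, - 13,-63/16, - 23/16, sqrt( 17)/17, sqrt( 13)/13,sqrt(5 ) /5, sqrt(5)  ,  sqrt(7 ),E, 71/14,82/13,46/5,31,39.91,46 , 54.03]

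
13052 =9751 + 3301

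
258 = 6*43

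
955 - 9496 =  - 8541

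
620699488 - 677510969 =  -56811481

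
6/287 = 6/287= 0.02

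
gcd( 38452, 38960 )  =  4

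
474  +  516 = 990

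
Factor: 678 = 2^1*3^1*113^1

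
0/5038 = 0 = 0.00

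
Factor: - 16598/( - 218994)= 3^ (  -  1)*17^(-1)*19^ ( - 1)*43^1*113^( - 1) * 193^1  =  8299/109497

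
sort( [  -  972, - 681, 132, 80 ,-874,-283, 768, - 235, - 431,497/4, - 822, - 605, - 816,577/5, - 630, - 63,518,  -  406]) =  [ - 972, - 874, - 822, - 816, - 681, - 630, - 605, - 431,  -  406,  -  283, - 235, - 63, 80, 577/5,497/4, 132,518, 768]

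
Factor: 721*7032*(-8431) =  - 42745777032 =- 2^3 * 3^1*7^1 * 103^1*293^1*8431^1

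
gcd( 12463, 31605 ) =1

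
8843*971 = 8586553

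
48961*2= 97922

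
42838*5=214190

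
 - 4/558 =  - 2/279 = -0.01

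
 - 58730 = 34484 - 93214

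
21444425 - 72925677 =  - 51481252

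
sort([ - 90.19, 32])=[-90.19,32] 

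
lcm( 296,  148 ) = 296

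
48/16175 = 48/16175=0.00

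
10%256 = 10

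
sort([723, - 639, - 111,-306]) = [ - 639, - 306, - 111, 723 ]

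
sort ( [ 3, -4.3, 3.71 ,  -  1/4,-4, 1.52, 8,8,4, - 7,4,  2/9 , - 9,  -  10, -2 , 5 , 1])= [ - 10, - 9, - 7, - 4.3, - 4, - 2,-1/4,2/9,1,1.52,3,3.71,4,4,5,8,8 ] 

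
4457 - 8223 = - 3766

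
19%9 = 1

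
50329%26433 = 23896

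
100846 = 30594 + 70252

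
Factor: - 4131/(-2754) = 2^(-1)*3^1 = 3/2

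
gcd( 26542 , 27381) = 1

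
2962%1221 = 520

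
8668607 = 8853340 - 184733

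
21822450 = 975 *22382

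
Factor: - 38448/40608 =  - 2^(-1)*47^( - 1 )*89^1 = - 89/94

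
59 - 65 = - 6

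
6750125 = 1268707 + 5481418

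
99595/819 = 121 + 496/819 = 121.61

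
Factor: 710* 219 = 155490 = 2^1*3^1* 5^1*71^1*73^1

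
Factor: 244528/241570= 248/245 = 2^3* 5^( - 1)*7^ ( - 2 )*31^1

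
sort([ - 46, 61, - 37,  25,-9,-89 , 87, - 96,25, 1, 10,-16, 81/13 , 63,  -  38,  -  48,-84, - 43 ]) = [ - 96, - 89,-84, - 48,-46, - 43, - 38, - 37,-16,-9,1,81/13,10,25, 25,61,63,  87 ]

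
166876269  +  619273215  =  786149484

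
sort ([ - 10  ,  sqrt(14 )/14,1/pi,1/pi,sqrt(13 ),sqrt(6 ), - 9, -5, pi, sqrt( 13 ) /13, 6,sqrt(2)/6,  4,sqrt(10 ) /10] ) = [ - 10, - 9, - 5,  sqrt( 2)/6,sqrt(14) /14,  sqrt(13)/13,sqrt(10) /10,1/pi,1/pi,sqrt(6 ),  pi,sqrt(13), 4, 6 ]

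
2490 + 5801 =8291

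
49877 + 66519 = 116396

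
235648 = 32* 7364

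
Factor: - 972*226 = - 2^3*3^5*113^1 = -219672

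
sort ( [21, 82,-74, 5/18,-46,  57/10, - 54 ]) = [ - 74,-54, - 46,5/18,  57/10,21,82] 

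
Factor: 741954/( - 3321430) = - 3^1*5^( - 1 )*7^(  -  1 )*23^( - 1)  *  31^1*2063^( - 1 )*3989^1 = -370977/1660715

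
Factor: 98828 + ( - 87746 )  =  2^1*3^1*1847^1=11082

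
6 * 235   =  1410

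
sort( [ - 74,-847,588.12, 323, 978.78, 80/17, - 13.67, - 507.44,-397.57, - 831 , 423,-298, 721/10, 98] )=[ - 847, - 831,-507.44, - 397.57,-298, - 74, - 13.67, 80/17, 721/10, 98, 323, 423, 588.12, 978.78]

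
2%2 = 0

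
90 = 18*5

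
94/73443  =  94/73443  =  0.00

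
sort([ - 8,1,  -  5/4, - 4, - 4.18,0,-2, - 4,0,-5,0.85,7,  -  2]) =[ - 8,  -  5, -4.18, - 4, - 4, - 2, - 2, - 5/4, 0,0,0.85  ,  1,7]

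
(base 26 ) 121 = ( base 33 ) M3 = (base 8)1331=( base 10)729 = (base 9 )1000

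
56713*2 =113426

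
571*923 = 527033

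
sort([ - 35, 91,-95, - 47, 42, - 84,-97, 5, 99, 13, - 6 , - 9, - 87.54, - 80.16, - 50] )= [ - 97, - 95, - 87.54,-84,-80.16, - 50, - 47, - 35, - 9  , - 6, 5, 13, 42,  91,99 ]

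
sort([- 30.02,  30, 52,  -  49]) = [ - 49, - 30.02,  30,52 ] 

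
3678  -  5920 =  - 2242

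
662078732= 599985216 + 62093516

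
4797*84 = 402948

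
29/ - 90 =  - 29/90 = -0.32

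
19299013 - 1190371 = 18108642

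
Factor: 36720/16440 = 2^1*3^2*17^1*137^( - 1) = 306/137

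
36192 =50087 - 13895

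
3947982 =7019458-3071476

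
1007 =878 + 129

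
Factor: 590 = 2^1*5^1*59^1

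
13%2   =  1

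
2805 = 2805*1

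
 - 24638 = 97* ( - 254 ) 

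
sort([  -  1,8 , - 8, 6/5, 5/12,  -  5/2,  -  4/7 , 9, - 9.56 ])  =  [  -  9.56,- 8 , - 5/2,  -  1 ,- 4/7,5/12,  6/5,8, 9]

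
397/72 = 397/72 = 5.51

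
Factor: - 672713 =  - 29^1*23197^1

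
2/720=1/360  =  0.00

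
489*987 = 482643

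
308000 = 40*7700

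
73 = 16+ 57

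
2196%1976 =220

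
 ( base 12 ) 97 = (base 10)115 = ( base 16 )73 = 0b1110011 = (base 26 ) 4b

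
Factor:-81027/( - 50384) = 2^( -4)*3^3*47^(-1 )*67^ (-1 )* 3001^1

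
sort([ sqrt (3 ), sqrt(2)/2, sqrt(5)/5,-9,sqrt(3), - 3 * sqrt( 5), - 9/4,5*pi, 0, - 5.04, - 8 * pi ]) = [  -  8*pi,-9, - 3*sqrt(5) , - 5.04, -9/4,0 , sqrt(5)/5,sqrt( 2)/2,  sqrt(3),sqrt(3 ), 5*pi] 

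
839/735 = 839/735  =  1.14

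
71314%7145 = 7009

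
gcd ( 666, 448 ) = 2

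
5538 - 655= 4883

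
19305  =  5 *3861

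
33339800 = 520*64115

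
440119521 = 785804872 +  - 345685351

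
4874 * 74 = 360676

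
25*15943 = 398575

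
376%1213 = 376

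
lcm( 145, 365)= 10585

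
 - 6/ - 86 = 3/43 = 0.07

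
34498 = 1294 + 33204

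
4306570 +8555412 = 12861982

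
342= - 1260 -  - 1602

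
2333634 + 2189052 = 4522686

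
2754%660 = 114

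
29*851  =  24679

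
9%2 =1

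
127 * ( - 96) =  - 12192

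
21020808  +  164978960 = 185999768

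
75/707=75/707 = 0.11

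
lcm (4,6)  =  12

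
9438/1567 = 6 + 36/1567  =  6.02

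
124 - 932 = - 808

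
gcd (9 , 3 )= 3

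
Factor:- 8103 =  - 3^1 * 37^1*73^1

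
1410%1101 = 309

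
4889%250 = 139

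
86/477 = 86/477 = 0.18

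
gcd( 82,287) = 41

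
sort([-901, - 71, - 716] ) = [ -901,-716, - 71 ]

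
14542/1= 14542 = 14542.00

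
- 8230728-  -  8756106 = 525378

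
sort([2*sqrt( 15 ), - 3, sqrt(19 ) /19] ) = [ - 3, sqrt( 19) /19,2 * sqrt( 15 )]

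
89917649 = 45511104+44406545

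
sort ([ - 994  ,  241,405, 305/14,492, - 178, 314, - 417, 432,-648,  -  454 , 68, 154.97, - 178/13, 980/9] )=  [ - 994,-648,  -  454, - 417, - 178, - 178/13, 305/14,  68,980/9,154.97,241, 314, 405 , 432, 492 ] 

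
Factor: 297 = 3^3*11^1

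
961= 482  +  479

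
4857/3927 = 1 + 310/1309=1.24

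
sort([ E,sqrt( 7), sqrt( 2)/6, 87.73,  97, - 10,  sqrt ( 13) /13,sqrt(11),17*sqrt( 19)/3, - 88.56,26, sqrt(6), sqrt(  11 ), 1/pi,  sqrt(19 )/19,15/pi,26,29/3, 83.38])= [ - 88.56, - 10, sqrt(19)/19, sqrt ( 2 )/6,sqrt( 13)/13, 1/pi,sqrt( 6), sqrt( 7),E,sqrt( 11) , sqrt(11),15/pi, 29/3, 17*sqrt(19)/3, 26,  26 , 83.38,87.73,97 ] 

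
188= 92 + 96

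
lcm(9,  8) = 72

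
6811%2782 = 1247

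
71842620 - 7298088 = 64544532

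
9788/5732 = 2447/1433 =1.71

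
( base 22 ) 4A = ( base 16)62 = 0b1100010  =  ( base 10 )98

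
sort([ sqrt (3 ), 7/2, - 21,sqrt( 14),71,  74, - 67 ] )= [- 67,  -  21, sqrt(3 ), 7/2, sqrt(14) , 71,74]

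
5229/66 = 79 + 5/22 = 79.23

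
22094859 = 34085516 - 11990657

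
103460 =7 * 14780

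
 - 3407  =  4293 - 7700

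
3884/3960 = 971/990= 0.98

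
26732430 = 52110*513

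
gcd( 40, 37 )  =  1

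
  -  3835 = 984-4819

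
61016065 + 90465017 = 151481082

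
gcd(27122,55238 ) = 142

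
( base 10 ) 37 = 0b100101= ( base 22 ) 1f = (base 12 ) 31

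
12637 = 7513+5124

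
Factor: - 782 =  - 2^1*17^1*23^1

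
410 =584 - 174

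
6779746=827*8198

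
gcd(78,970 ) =2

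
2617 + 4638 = 7255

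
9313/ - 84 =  - 9313/84 = -  110.87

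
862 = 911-49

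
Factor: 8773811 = 2753^1 * 3187^1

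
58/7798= 29/3899 =0.01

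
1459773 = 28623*51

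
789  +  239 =1028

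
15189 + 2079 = 17268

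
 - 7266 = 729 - 7995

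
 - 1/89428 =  - 1 + 89427/89428 = - 0.00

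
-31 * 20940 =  - 649140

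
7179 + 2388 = 9567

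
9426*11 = 103686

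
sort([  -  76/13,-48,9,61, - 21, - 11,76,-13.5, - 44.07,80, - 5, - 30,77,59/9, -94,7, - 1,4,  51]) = [-94,-48, - 44.07,-30,-21, - 13.5, -11,-76/13,  -  5, - 1 , 4 , 59/9,7,9,51,61,76,77,80]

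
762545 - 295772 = 466773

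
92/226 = 46/113 = 0.41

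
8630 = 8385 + 245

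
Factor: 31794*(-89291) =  - 2838918054 = -2^1*3^1 * 7^1*29^1* 757^1 * 3079^1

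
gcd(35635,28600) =5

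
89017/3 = 29672+1/3 = 29672.33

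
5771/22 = 262  +  7/22= 262.32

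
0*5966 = 0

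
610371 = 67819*9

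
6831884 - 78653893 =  - 71822009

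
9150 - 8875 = 275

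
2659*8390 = 22309010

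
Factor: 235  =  5^1*47^1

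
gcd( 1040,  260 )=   260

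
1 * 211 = 211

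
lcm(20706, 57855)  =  1967070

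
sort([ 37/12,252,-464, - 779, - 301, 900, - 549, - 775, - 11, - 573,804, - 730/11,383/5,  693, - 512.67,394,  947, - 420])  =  [ - 779,  -  775, - 573,-549, - 512.67, - 464 ,-420, - 301, - 730/11, -11,  37/12,383/5, 252, 394, 693 , 804,  900,947] 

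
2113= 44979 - 42866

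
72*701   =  50472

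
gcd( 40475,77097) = 1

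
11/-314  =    -  1+303/314 = - 0.04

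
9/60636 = 3/20212 = 0.00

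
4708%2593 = 2115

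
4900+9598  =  14498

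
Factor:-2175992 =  - 2^3*7^3* 13^1 * 61^1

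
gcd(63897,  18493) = 1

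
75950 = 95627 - 19677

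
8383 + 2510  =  10893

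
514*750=385500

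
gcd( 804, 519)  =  3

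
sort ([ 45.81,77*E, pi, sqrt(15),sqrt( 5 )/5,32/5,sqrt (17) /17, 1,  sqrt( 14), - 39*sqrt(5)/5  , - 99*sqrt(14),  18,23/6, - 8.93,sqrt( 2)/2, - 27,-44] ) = [ - 99*sqrt( 14 ), - 44, - 27,  -  39 *sqrt(5)/5, - 8.93, sqrt (17)/17, sqrt(5 ) /5 , sqrt( 2)/2,1 , pi,sqrt( 14),23/6,sqrt( 15) , 32/5,18, 45.81,77*E]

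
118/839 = 118/839 = 0.14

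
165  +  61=226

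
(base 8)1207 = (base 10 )647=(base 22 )179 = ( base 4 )22013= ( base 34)J1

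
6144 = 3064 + 3080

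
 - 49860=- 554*90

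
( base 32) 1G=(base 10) 48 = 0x30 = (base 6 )120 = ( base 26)1m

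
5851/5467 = 1 + 384/5467 = 1.07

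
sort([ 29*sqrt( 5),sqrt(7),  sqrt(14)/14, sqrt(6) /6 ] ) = [ sqrt(14) /14, sqrt( 6)/6, sqrt(7),29*sqrt( 5)]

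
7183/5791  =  7183/5791 = 1.24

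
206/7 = 29+3/7 = 29.43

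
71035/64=71035/64= 1109.92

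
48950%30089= 18861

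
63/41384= 9/5912 = 0.00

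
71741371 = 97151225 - 25409854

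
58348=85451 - 27103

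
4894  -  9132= - 4238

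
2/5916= 1/2958 = 0.00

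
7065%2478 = 2109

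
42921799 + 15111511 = 58033310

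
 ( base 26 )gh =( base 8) 661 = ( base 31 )du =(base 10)433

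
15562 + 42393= 57955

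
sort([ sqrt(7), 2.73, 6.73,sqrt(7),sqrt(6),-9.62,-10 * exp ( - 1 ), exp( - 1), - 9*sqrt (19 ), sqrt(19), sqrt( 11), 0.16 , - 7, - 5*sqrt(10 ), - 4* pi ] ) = [  -  9*sqrt(19) , - 5*sqrt(10), - 4*pi,  -  9.62, - 7, - 10*exp (  -  1 ), 0.16,  exp(  -  1 ), sqrt( 6),sqrt(7 ), sqrt(7 ), 2.73, sqrt( 11),  sqrt(19), 6.73]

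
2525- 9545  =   - 7020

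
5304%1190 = 544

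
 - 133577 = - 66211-67366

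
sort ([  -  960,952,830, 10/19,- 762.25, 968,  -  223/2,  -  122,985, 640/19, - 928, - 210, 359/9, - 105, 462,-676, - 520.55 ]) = [-960 ,  -  928, - 762.25, - 676, - 520.55, - 210,-122 ,-223/2, - 105,10/19,640/19, 359/9, 462, 830, 952,968, 985 ] 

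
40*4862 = 194480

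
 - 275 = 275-550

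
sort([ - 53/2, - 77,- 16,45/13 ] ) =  [-77, - 53/2, - 16 , 45/13]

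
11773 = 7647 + 4126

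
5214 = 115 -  - 5099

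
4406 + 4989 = 9395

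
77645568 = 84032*924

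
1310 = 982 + 328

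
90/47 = 1+ 43/47=1.91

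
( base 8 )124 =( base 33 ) 2i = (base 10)84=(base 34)2g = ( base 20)44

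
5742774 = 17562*327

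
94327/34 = 94327/34 = 2774.32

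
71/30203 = 71/30203 = 0.00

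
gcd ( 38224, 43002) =4778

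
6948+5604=12552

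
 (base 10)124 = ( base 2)1111100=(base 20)64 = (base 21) 5J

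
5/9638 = 5/9638 = 0.00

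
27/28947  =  9/9649 = 0.00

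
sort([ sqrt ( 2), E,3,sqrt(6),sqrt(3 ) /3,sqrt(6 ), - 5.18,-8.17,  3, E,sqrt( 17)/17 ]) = [-8.17, - 5.18,  sqrt(17)/17,  sqrt(3) /3 , sqrt(2),sqrt(  6),sqrt( 6 ),E,E,3,3 ] 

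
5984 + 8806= 14790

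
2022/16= 126 + 3/8=126.38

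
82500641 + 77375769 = 159876410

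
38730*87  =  3369510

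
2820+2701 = 5521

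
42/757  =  42/757  =  0.06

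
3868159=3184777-  -  683382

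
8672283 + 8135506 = 16807789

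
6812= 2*3406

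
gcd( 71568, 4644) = 36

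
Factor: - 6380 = -2^2*5^1*11^1*29^1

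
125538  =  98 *1281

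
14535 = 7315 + 7220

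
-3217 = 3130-6347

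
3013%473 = 175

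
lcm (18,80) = 720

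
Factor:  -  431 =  - 431^1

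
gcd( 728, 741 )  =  13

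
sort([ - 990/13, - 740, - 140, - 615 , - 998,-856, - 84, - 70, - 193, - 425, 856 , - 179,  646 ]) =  [ - 998, - 856, - 740, - 615, - 425,-193, - 179,- 140,-84, - 990/13,-70 , 646, 856 ]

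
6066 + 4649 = 10715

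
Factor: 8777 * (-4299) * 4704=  - 177492847392 = -2^5*3^2*7^2 * 67^1*131^1*1433^1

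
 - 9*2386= - 21474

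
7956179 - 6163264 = 1792915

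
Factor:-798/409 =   -  2^1*3^1*7^1*19^1*409^( - 1)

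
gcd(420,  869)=1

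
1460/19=1460/19= 76.84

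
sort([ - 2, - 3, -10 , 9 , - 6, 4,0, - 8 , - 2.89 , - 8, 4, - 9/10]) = [- 10 , - 8, - 8, - 6,- 3, - 2.89, - 2, - 9/10, 0,  4, 4, 9 ]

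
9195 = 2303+6892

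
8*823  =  6584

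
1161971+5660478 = 6822449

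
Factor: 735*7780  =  5718300 = 2^2*3^1*5^2*7^2*389^1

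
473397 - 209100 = 264297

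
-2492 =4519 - 7011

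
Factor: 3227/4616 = 2^( - 3 )*7^1*461^1*577^( - 1)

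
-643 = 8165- 8808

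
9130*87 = 794310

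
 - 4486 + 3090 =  - 1396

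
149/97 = 1+ 52/97 = 1.54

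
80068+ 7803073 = 7883141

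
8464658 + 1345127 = 9809785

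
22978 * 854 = 19623212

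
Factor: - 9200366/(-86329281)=541198/5078193 = 2^1*3^( - 1 )*7^1*23^( - 1)*29^1 * 31^1*43^1*73597^( - 1 ) 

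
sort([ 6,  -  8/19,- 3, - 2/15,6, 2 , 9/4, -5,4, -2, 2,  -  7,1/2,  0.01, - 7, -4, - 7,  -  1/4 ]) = [  -  7,  -  7,  -  7, - 5, - 4, - 3,-2,  -  8/19, - 1/4,-2/15, 0.01,1/2,2,2,9/4,4, 6,6 ] 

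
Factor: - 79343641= - 13^2*17^1*27617^1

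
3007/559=5 +212/559 = 5.38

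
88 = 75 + 13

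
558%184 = 6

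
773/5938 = 773/5938 = 0.13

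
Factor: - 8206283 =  - 79^1*109^1 * 953^1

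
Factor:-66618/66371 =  - 2^1*3^2*31^(-1 )*2141^( - 1 )*3701^1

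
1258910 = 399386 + 859524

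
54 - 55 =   -  1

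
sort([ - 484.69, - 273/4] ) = [ - 484.69,-273/4]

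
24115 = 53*455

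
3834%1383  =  1068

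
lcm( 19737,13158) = 39474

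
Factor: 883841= 7^1 * 31^1 * 4073^1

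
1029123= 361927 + 667196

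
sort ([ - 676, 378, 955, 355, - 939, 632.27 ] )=[-939,- 676, 355,378, 632.27, 955] 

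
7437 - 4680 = 2757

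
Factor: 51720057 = 3^2*5746673^1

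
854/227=3 + 173/227= 3.76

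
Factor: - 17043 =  -3^1*13^1*19^1*23^1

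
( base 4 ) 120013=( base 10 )1543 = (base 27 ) 234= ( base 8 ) 3007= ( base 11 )1183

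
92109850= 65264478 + 26845372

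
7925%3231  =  1463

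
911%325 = 261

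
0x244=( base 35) GK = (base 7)1456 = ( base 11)488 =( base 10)580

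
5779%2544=691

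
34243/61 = 34243/61 = 561.36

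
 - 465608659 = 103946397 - 569555056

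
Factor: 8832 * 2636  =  23281152 = 2^9*3^1*23^1 * 659^1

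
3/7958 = 3/7958 = 0.00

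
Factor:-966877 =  - 67^1 *14431^1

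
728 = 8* 91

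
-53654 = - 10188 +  - 43466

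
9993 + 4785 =14778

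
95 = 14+81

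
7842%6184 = 1658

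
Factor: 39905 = 5^1*23^1*347^1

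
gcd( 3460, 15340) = 20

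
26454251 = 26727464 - 273213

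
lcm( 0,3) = 0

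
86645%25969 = 8738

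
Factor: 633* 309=3^2*103^1  *  211^1 = 195597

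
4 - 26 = -22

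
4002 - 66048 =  - 62046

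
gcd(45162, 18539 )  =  1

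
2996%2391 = 605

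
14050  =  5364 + 8686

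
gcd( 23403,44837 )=1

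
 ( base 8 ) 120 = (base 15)55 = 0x50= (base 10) 80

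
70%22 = 4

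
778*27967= 21758326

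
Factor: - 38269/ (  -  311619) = 7/57 = 3^( - 1 )*7^1*19^( - 1)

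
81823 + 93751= 175574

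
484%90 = 34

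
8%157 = 8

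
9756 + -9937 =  - 181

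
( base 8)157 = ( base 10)111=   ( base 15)76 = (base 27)43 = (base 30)3L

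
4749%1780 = 1189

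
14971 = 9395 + 5576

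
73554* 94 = 6914076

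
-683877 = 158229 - 842106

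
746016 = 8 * 93252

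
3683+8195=11878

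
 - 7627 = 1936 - 9563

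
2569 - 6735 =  - 4166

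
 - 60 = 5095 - 5155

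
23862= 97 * 246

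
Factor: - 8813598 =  - 2^1 * 3^1*1468933^1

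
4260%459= 129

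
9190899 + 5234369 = 14425268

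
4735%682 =643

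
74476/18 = 37238/9 =4137.56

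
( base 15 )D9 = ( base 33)66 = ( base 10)204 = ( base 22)96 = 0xcc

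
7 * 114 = 798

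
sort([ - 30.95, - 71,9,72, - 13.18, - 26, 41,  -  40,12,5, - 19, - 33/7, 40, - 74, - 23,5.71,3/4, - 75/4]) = [ - 74, - 71, - 40,  -  30.95, - 26,-23, - 19,-75/4, -13.18, - 33/7,3/4,5, 5.71,9,12, 40,41,72] 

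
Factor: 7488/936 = 2^3 = 8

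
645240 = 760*849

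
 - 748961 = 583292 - 1332253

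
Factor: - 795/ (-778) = 2^( - 1)*3^1*5^1*53^1*389^( - 1 )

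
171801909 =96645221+75156688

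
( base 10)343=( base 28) c7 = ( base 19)i1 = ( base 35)9S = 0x157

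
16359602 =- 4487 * ( - 3646)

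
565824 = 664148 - 98324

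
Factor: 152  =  2^3*19^1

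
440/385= 8/7 = 1.14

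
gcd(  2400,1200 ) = 1200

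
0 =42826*0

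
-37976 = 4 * ( - 9494)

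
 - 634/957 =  - 634/957 = -0.66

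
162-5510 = -5348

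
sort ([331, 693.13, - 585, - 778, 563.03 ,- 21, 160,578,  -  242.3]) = [ -778, - 585, - 242.3,-21, 160, 331,  563.03,578,693.13]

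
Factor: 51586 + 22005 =7^1*10513^1   =  73591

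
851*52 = 44252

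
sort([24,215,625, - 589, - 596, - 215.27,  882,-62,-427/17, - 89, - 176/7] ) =[ - 596, - 589,-215.27,  -  89, - 62,  -  176/7, - 427/17 , 24,215,625,882 ]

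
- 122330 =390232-512562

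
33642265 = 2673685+30968580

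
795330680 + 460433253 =1255763933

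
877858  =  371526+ 506332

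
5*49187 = 245935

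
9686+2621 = 12307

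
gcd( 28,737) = 1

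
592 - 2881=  - 2289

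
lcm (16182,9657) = 598734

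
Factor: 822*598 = 2^2*3^1*13^1*23^1 * 137^1  =  491556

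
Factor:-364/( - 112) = 13/4= 2^( - 2)*13^1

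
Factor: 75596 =2^2 *18899^1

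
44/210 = 22/105 = 0.21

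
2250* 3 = 6750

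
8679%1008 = 615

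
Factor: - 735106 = -2^1  *  199^1*1847^1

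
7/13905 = 7/13905 = 0.00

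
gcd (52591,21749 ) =7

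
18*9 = 162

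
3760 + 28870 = 32630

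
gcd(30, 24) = 6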